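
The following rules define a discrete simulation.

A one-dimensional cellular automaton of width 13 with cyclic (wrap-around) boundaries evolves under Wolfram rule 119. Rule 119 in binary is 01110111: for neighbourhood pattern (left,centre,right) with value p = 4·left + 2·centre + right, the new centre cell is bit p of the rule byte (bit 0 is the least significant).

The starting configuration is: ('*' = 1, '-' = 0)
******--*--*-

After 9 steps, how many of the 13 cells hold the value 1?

[0] ******--*--*-
[1] -----********
[2] *****-------*
[3] ----********-
[4] ****-------**
[5] ---********--
[6] ***-------***
[7] --********---
[8] **-------****
[9] -********----

8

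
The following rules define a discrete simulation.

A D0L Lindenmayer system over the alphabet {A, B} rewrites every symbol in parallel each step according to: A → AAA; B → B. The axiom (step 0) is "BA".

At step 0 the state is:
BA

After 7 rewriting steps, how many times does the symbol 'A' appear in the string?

2187

gen 0: BA
gen 1: BAAA
gen 2: BAAAAAAAAA
gen 3: BAAAAAAAAAAAAAAAAAAAAAAAAAAA
gen 4: BAAAAAAAAAAAAAAAAAAAAAAAAAAAAAAAAAAAAAAAAAAAAAAAAAAAAAAAAAAAAAAAAAAAAAAAAAAAAAAAAA
gen 5: BAAAAAAAAAAAAAAAAAAAAAAAAAAAAAAAAAAAAAAAAAAAAAAAAAAAAAAAAA…AAAAAAAAAAAAAAAAAAAAAAAAAAAAAAAAAAAAAAAAAAAAAAAAAAAAAAAAAA  (len 244)
gen 6: BAAAAAAAAAAAAAAAAAAAAAAAAAAAAAAAAAAAAAAAAAAAAAAAAAAAAAAAAA…AAAAAAAAAAAAAAAAAAAAAAAAAAAAAAAAAAAAAAAAAAAAAAAAAAAAAAAAAA  (len 730)
gen 7: BAAAAAAAAAAAAAAAAAAAAAAAAAAAAAAAAAAAAAAAAAAAAAAAAAAAAAAAAA…AAAAAAAAAAAAAAAAAAAAAAAAAAAAAAAAAAAAAAAAAAAAAAAAAAAAAAAAAA  (len 2188)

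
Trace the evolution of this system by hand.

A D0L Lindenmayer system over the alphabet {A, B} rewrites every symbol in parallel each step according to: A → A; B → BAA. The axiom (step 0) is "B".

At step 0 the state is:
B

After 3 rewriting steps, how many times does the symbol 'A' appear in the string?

6

gen 0: B
gen 1: BAA
gen 2: BAAAA
gen 3: BAAAAAA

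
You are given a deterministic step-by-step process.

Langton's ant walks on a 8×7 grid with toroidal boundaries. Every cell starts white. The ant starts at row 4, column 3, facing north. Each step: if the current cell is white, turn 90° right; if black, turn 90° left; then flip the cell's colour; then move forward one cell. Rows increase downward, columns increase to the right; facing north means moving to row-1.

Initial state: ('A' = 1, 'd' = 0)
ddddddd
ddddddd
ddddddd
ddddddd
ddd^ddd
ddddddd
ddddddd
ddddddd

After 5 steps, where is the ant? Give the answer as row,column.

4,2

[0] ddddddd
ddddddd
ddddddd
ddddddd
ddd^ddd
ddddddd
ddddddd
ddddddd
[1] ddddddd
ddddddd
ddddddd
ddddddd
dddA>dd
ddddddd
ddddddd
ddddddd
[2] ddddddd
ddddddd
ddddddd
ddddddd
dddAAdd
ddddvdd
ddddddd
ddddddd
[3] ddddddd
ddddddd
ddddddd
ddddddd
dddAAdd
ddd<Add
ddddddd
ddddddd
[4] ddddddd
ddddddd
ddddddd
ddddddd
ddd^Add
dddAAdd
ddddddd
ddddddd
[5] ddddddd
ddddddd
ddddddd
ddddddd
dd<dAdd
dddAAdd
ddddddd
ddddddd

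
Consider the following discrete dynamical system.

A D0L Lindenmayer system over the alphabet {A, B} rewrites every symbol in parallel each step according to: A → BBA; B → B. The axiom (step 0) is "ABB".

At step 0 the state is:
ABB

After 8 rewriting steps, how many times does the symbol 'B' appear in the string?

k=0  ABB
k=1  BBABB
k=2  BBBBABB
k=3  BBBBBBABB
k=4  BBBBBBBBABB
k=5  BBBBBBBBBBABB
k=6  BBBBBBBBBBBBABB
k=7  BBBBBBBBBBBBBBABB
k=8  BBBBBBBBBBBBBBBBABB

18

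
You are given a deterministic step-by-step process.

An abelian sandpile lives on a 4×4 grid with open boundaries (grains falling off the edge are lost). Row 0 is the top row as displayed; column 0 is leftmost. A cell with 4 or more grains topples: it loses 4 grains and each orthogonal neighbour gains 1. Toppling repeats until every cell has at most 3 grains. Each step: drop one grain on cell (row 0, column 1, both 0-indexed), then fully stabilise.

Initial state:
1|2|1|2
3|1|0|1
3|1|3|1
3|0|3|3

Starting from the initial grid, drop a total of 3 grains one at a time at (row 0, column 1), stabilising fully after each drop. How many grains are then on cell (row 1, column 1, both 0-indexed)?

2

t=0: 1|2|1|2
3|1|0|1
3|1|3|1
3|0|3|3
t=1: 1|3|1|2
3|1|0|1
3|1|3|1
3|0|3|3
t=2: 2|0|2|2
3|2|0|1
3|1|3|1
3|0|3|3
t=3: 2|1|2|2
3|2|0|1
3|1|3|1
3|0|3|3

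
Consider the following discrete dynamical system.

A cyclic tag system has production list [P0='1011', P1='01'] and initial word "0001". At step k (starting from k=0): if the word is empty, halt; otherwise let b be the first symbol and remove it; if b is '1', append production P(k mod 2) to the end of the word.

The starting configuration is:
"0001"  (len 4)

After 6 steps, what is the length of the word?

2

gen 0: "0001"  (len 4)
gen 1: "001"  (len 3)
gen 2: "01"  (len 2)
gen 3: "1"  (len 1)
gen 4: "01"  (len 2)
gen 5: "1"  (len 1)
gen 6: "01"  (len 2)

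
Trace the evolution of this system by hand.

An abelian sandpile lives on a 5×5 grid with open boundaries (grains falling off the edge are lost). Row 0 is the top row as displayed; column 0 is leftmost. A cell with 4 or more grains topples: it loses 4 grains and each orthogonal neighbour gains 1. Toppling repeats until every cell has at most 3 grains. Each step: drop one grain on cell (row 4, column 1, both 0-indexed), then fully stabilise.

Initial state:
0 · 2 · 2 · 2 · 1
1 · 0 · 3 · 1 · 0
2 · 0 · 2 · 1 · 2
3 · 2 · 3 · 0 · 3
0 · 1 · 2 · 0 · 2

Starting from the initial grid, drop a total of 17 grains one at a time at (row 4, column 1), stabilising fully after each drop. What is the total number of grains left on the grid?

42

step 0: 0 · 2 · 2 · 2 · 1
1 · 0 · 3 · 1 · 0
2 · 0 · 2 · 1 · 2
3 · 2 · 3 · 0 · 3
0 · 1 · 2 · 0 · 2
step 1: 0 · 2 · 2 · 2 · 1
1 · 0 · 3 · 1 · 0
2 · 0 · 2 · 1 · 2
3 · 2 · 3 · 0 · 3
0 · 2 · 2 · 0 · 2
step 2: 0 · 2 · 2 · 2 · 1
1 · 0 · 3 · 1 · 0
2 · 0 · 2 · 1 · 2
3 · 2 · 3 · 0 · 3
0 · 3 · 2 · 0 · 2
step 3: 0 · 2 · 2 · 2 · 1
1 · 0 · 3 · 1 · 0
2 · 0 · 2 · 1 · 2
3 · 3 · 3 · 0 · 3
1 · 0 · 3 · 0 · 2
step 4: 0 · 2 · 2 · 2 · 1
1 · 0 · 3 · 1 · 0
2 · 0 · 2 · 1 · 2
3 · 3 · 3 · 0 · 3
1 · 1 · 3 · 0 · 2
step 5: 0 · 2 · 2 · 2 · 1
1 · 0 · 3 · 1 · 0
2 · 0 · 2 · 1 · 2
3 · 3 · 3 · 0 · 3
1 · 2 · 3 · 0 · 2
step 6: 0 · 2 · 2 · 2 · 1
1 · 0 · 3 · 1 · 0
2 · 0 · 2 · 1 · 2
3 · 3 · 3 · 0 · 3
1 · 3 · 3 · 0 · 2
step 7: 0 · 2 · 2 · 2 · 1
1 · 0 · 3 · 1 · 0
3 · 1 · 3 · 1 · 2
0 · 2 · 1 · 1 · 3
3 · 2 · 1 · 1 · 2
step 8: 0 · 2 · 2 · 2 · 1
1 · 0 · 3 · 1 · 0
3 · 1 · 3 · 1 · 2
0 · 2 · 1 · 1 · 3
3 · 3 · 1 · 1 · 2
step 9: 0 · 2 · 2 · 2 · 1
1 · 0 · 3 · 1 · 0
3 · 1 · 3 · 1 · 2
1 · 3 · 1 · 1 · 3
0 · 1 · 2 · 1 · 2
step 10: 0 · 2 · 2 · 2 · 1
1 · 0 · 3 · 1 · 0
3 · 1 · 3 · 1 · 2
1 · 3 · 1 · 1 · 3
0 · 2 · 2 · 1 · 2
step 11: 0 · 2 · 2 · 2 · 1
1 · 0 · 3 · 1 · 0
3 · 1 · 3 · 1 · 2
1 · 3 · 1 · 1 · 3
0 · 3 · 2 · 1 · 2
step 12: 0 · 2 · 2 · 2 · 1
1 · 0 · 3 · 1 · 0
3 · 2 · 3 · 1 · 2
2 · 0 · 2 · 1 · 3
1 · 1 · 3 · 1 · 2
step 13: 0 · 2 · 2 · 2 · 1
1 · 0 · 3 · 1 · 0
3 · 2 · 3 · 1 · 2
2 · 0 · 2 · 1 · 3
1 · 2 · 3 · 1 · 2
step 14: 0 · 2 · 2 · 2 · 1
1 · 0 · 3 · 1 · 0
3 · 2 · 3 · 1 · 2
2 · 0 · 2 · 1 · 3
1 · 3 · 3 · 1 · 2
step 15: 0 · 2 · 2 · 2 · 1
1 · 0 · 3 · 1 · 0
3 · 2 · 3 · 1 · 2
2 · 1 · 3 · 1 · 3
2 · 1 · 0 · 2 · 2
step 16: 0 · 2 · 2 · 2 · 1
1 · 0 · 3 · 1 · 0
3 · 2 · 3 · 1 · 2
2 · 1 · 3 · 1 · 3
2 · 2 · 0 · 2 · 2
step 17: 0 · 2 · 2 · 2 · 1
1 · 0 · 3 · 1 · 0
3 · 2 · 3 · 1 · 2
2 · 1 · 3 · 1 · 3
2 · 3 · 0 · 2 · 2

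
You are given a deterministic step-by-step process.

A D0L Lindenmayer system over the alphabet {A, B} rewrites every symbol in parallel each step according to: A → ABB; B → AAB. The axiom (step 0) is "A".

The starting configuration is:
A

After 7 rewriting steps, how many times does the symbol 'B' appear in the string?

[0] A
[1] ABB
[2] ABBAABAAB
[3] ABBAABAABABBABBAABABBABBAAB
[4] ABBAABAABABBABBAABABBABBAABABBAABAABABBAABAABABBABBAABABBAABAABABBAABAABABBABBAAB
[5] ABBAABAABABBABBAABABBABBAABABBAABAABABBAABAABABBABBAABABBA…BAABABBAABAABABBABBAABABBABBAABABBAABAABABBAABAABABBABBAAB  (len 243)
[6] ABBAABAABABBABBAABABBABBAABABBAABAABABBAABAABABBABBAABABBA…BAABABBAABAABABBABBAABABBABBAABABBAABAABABBAABAABABBABBAAB  (len 729)
[7] ABBAABAABABBABBAABABBABBAABABBAABAABABBAABAABABBABBAABABBA…BAABABBAABAABABBABBAABABBABBAABABBAABAABABBAABAABABBABBAAB  (len 2187)

1094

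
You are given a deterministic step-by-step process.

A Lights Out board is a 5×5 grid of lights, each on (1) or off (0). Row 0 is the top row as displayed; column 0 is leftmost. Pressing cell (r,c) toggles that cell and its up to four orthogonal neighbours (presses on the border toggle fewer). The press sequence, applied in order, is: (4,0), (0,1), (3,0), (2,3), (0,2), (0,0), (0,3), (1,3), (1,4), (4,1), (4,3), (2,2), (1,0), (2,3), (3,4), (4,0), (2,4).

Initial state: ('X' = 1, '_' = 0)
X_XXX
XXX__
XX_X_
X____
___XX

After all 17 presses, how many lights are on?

12

0) X_XXX
XXX__
XX_X_
X____
___XX
1) X_XXX
XXX__
XX_X_
_____
XX_XX
2) _X_XX
X_X__
XX_X_
_____
XX_XX
3) _X_XX
X_X__
_X_X_
XX___
_X_XX
4) _X_XX
X_XX_
_XX_X
XX_X_
_X_XX
5) __X_X
X__X_
_XX_X
XX_X_
_X_XX
6) XXX_X
___X_
_XX_X
XX_X_
_X_XX
7) XX_X_
_____
_XX_X
XX_X_
_X_XX
8) XX___
__XXX
_XXXX
XX_X_
_X_XX
9) XX__X
__X__
_XXX_
XX_X_
_X_XX
10) XX__X
__X__
_XXX_
X__X_
X_XXX
11) XX__X
__X__
_XXX_
X____
X____
12) XX__X
_____
_____
X_X__
X____
13) _X__X
XX___
X____
X_X__
X____
14) _X__X
XX_X_
X_XXX
X_XX_
X____
15) _X__X
XX_X_
X_XX_
X_X_X
X___X
16) _X__X
XX_X_
X_XX_
__X_X
_X__X
17) _X__X
XX_XX
X_X_X
__X__
_X__X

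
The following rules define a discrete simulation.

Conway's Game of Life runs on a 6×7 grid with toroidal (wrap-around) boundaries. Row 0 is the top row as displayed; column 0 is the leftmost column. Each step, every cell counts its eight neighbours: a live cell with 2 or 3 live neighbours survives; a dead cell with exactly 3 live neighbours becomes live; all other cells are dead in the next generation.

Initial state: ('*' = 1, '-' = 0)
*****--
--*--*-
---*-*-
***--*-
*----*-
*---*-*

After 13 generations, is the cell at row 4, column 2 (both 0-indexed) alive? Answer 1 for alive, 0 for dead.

0) *****--
--*--*-
---*-*-
***--*-
*----*-
*---*-*
1) *-*-*--
-----**
---*-*-
***--*-
----**-
--*-*--
2) -*--*-*
---*-**
***--*-
-***-*-
--*-***
-*--*--
3) --***-*
---*---
*----*-
-------
*-----*
-**-*-*
4) **--*--
--**-**
-------
*------
**---**
-**-*-*
5) ----*--
*******
------*
**-----
--*--*-
--***--
6) *-----*
*****-*
---**--
**----*
--*-*--
--*-**-
7) -------
-**-*-*
----*--
***-**-
*-*-*-*
-*--***
8) -****-*
---*-*-
----*-*
*-*-*--
--*----
-*-**-*
9) -*----*
*-----*
----*-*
-*---*-
*-*-**-
-*--*--
10) -*---**
------*
------*
**-*---
*-*****
-****-*
11) -*-**-*
------*
------*
-*-*---
-------
-------
12) *----*-
------*
*------
-------
-------
-------
13) ------*
*-----*
-------
-------
-------
-------

0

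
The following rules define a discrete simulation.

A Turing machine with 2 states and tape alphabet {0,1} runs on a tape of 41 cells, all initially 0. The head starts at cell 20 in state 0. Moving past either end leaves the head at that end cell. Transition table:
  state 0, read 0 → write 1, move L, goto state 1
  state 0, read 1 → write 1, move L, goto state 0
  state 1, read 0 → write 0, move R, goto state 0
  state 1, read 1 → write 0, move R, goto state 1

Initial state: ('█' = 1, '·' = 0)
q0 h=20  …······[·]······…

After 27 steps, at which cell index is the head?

11

[0] q0 h=20  …······[·]······…
[1] q1 h=19  …······[·]█·····…
[2] q0 h=20  …······[█]······…
[3] q0 h=19  …······[·]█·····…
[4] q1 h=18  …······[·]██····…
[5] q0 h=19  …······[█]█·····…
[6] q0 h=18  …······[·]██····…
[7] q1 h=17  …······[·]███···…
[8] q0 h=18  …······[█]██····…
[9] q0 h=17  …······[·]███···…
[10] q1 h=16  …······[·]████··…
[11] q0 h=17  …······[█]███···…
[12] q0 h=16  …······[·]████··…
[13] q1 h=15  …······[·]█████·…
[14] q0 h=16  …······[█]████··…
[15] q0 h=15  …······[·]█████·…
[16] q1 h=14  …······[·]██████…
[17] q0 h=15  …······[█]█████·…
[18] q0 h=14  …······[·]██████…
[19] q1 h=13  …······[·]██████…
[20] q0 h=14  …······[█]██████…
[21] q0 h=13  …······[·]██████…
[22] q1 h=12  …······[·]██████…
[23] q0 h=13  …······[█]██████…
[24] q0 h=12  …······[·]██████…
[25] q1 h=11  …······[·]██████…
[26] q0 h=12  …······[█]██████…
[27] q0 h=11  …······[·]██████…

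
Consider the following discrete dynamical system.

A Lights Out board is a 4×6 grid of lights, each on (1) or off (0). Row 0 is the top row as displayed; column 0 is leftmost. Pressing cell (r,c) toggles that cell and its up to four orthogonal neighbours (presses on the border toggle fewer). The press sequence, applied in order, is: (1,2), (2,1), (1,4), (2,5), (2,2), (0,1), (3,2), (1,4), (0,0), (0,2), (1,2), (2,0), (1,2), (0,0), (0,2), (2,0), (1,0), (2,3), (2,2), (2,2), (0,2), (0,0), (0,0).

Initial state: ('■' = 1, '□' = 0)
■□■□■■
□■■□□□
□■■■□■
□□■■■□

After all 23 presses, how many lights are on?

13

step 0: ■□■□■■
□■■□□□
□■■■□■
□□■■■□
step 1: ■□□□■■
□□□■□□
□■□■□■
□□■■■□
step 2: ■□□□■■
□■□■□□
■□■■□■
□■■■■□
step 3: ■□□□□■
□■□□■■
■□■■■■
□■■■■□
step 4: ■□□□□■
□■□□■□
■□■■□□
□■■■■■
step 5: ■□□□□■
□■■□■□
■■□□□□
□■□■■■
step 6: □■■□□■
□□■□■□
■■□□□□
□■□■■■
step 7: □■■□□■
□□■□■□
■■■□□□
□□■□■■
step 8: □■■□■■
□□■■□■
■■■□■□
□□■□■■
step 9: ■□■□■■
■□■■□■
■■■□■□
□□■□■■
step 10: ■■□■■■
■□□■□■
■■■□■□
□□■□■■
step 11: ■■■■■■
■■■□□■
■■□□■□
□□■□■■
step 12: ■■■■■■
□■■□□■
□□□□■□
■□■□■■
step 13: ■■□■■■
□□□■□■
□□■□■□
■□■□■■
step 14: □□□■■■
■□□■□■
□□■□■□
■□■□■■
step 15: □■■□■■
■□■■□■
□□■□■□
■□■□■■
step 16: □■■□■■
□□■■□■
■■■□■□
□□■□■■
step 17: ■■■□■■
■■■■□■
□■■□■□
□□■□■■
step 18: ■■■□■■
■■■□□■
□■□■□□
□□■■■■
step 19: ■■■□■■
■■□□□■
□□■□□□
□□□■■■
step 20: ■■■□■■
■■■□□■
□■□■□□
□□■■■■
step 21: ■□□■■■
■■□□□■
□■□■□□
□□■■■■
step 22: □■□■■■
□■□□□■
□■□■□□
□□■■■■
step 23: ■□□■■■
■■□□□■
□■□■□□
□□■■■■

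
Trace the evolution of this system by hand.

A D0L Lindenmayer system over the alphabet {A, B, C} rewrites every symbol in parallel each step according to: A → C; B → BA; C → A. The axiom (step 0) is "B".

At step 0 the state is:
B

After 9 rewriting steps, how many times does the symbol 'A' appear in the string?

5

gen 0: B
gen 1: BA
gen 2: BAC
gen 3: BACA
gen 4: BACAC
gen 5: BACACA
gen 6: BACACAC
gen 7: BACACACA
gen 8: BACACACAC
gen 9: BACACACACA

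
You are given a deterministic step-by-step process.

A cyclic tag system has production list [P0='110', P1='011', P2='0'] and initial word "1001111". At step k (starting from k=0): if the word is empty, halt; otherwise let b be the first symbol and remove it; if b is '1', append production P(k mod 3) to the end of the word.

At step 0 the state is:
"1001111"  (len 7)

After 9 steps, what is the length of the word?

step 0: "1001111"  (len 7)
step 1: "001111110"  (len 9)
step 2: "01111110"  (len 8)
step 3: "1111110"  (len 7)
step 4: "111110110"  (len 9)
step 5: "11110110011"  (len 11)
step 6: "11101100110"  (len 11)
step 7: "1101100110110"  (len 13)
step 8: "101100110110011"  (len 15)
step 9: "011001101100110"  (len 15)

15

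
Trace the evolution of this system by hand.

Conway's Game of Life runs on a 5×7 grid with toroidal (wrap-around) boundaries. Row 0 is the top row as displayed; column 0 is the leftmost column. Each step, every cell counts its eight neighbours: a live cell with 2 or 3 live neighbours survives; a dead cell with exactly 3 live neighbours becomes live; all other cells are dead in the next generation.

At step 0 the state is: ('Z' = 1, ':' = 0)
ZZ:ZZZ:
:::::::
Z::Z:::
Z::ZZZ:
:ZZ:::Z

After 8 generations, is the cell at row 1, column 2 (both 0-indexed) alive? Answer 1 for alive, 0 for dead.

0

t=0: ZZ:ZZZ:
:::::::
Z::Z:::
Z::ZZZ:
:ZZ:::Z
t=1: ZZ:ZZZZ
ZZZZ::Z
:::Z::Z
Z::ZZZ:
:::::::
t=2: :::ZZZ:
:::::::
:::::::
:::ZZZZ
:ZZ::::
t=3: ::ZZZ::
::::Z::
::::ZZ:
::ZZZZ:
::Z:::Z
t=4: ::Z:ZZ:
:::::::
:::::::
::Z:::Z
:Z:::::
t=5: :::::::
:::::::
:::::::
:::::::
:ZZZ:Z:
t=6: ::Z::::
:::::::
:::::::
::Z::::
::Z::::
t=7: :::::::
:::::::
:::::::
:::::::
:ZZZ:::
t=8: ::Z::::
:::::::
:::::::
::Z::::
::Z::::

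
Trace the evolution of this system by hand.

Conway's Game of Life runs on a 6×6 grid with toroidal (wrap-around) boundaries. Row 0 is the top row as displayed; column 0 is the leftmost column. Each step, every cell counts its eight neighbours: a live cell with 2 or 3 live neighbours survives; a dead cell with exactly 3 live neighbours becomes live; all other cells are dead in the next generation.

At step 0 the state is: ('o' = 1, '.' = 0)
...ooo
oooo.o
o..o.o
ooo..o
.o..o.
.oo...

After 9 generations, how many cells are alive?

t=0: ...ooo
oooo.o
o..o.o
ooo..o
.o..o.
.oo...
t=1: .....o
.o....
...o..
..oo..
...o.o
ooo..o
t=2: ..o..o
......
...o..
..oo..
...o.o
.oo..o
t=3: ooo...
......
..oo..
..oo..
oo.o..
.ooo.o
t=4: o..o..
...o..
..oo..
....o.
o.....
...ooo
t=5: ..oo.o
...oo.
..ooo.
...o..
...o..
o..ooo
t=6: o.o...
.....o
..o...
......
..oo.o
o....o
t=7: oo....
.o....
......
..oo..
o...oo
o.oooo
t=8: ...oo.
oo....
..o...
...ooo
o.....
..oo..
t=9: .o.oo.
.ooo..
oooooo
...ooo
..o..o
..ooo.

20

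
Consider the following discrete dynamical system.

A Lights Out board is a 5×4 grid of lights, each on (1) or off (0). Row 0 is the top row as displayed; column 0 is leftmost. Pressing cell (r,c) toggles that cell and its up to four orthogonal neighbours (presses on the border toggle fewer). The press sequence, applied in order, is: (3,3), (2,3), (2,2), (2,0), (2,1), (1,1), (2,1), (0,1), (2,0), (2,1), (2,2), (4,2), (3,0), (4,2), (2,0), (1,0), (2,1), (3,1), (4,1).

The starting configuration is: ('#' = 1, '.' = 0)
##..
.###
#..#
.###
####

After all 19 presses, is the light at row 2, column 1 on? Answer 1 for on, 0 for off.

1

[0] ##..
.###
#..#
.###
####
[1] ##..
.###
#...
.#..
###.
[2] ##..
.##.
#.##
.#.#
###.
[3] ##..
.#..
##..
.###
###.
[4] ##..
##..
....
####
###.
[5] ##..
#...
###.
#.##
###.
[6] #...
.##.
#.#.
#.##
###.
[7] #...
..#.
.#..
####
###.
[8] .##.
.##.
.#..
####
###.
[9] .##.
###.
#...
.###
###.
[10] .##.
#.#.
.##.
..##
###.
[11] .##.
#...
...#
...#
###.
[12] .##.
#...
...#
..##
#..#
[13] .##.
#...
#..#
####
...#
[14] .##.
#...
#..#
##.#
.##.
[15] .##.
....
.#.#
.#.#
.##.
[16] ###.
##..
##.#
.#.#
.##.
[17] ###.
#...
..##
...#
.##.
[18] ###.
#...
.###
####
..#.
[19] ###.
#...
.###
#.##
##..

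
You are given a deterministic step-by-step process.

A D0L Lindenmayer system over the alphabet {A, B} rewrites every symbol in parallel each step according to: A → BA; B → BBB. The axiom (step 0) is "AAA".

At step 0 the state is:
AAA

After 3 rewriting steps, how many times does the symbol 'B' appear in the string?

39

t=0: AAA
t=1: BABABA
t=2: BBBBABBBBABBBBA
t=3: BBBBBBBBBBBBBABBBBBBBBBBBBBABBBBBBBBBBBBBA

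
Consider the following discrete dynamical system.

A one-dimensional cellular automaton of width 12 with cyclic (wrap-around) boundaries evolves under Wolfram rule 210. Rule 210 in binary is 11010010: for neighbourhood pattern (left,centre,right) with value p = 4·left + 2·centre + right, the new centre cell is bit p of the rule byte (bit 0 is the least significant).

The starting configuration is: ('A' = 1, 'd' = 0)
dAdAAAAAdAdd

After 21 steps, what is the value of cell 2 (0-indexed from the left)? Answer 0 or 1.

k=0  dAdAAAAAdAdd
k=1  AdddAAAAddAd
k=2  dAdAdAAAAAdd
k=3  AdddddAAAAAd
k=4  dAdddAdAAAAd
k=5  AdAdAdddAAAA
k=6  AddddAdAdAAA
k=7  AAddAdddddAA
k=8  AAAAdAdddAdA
k=9  AAAAddAdAddd
k=10  dAAAAAdddAdA
k=11  ddAAAAAdAddd
k=12  dAdAAAAddAdd
k=13  AdddAAAAAdAd
k=14  dAdAdAAAAddd
k=15  AdddddAAAAdd
k=16  dAdddAdAAAAA
k=17  ddAdAdddAAAA
k=18  AAdddAdAdAAA
k=19  AAAdAdddddAA
k=20  AAAddAdddAdA
k=21  AAAAAdAdAddd

1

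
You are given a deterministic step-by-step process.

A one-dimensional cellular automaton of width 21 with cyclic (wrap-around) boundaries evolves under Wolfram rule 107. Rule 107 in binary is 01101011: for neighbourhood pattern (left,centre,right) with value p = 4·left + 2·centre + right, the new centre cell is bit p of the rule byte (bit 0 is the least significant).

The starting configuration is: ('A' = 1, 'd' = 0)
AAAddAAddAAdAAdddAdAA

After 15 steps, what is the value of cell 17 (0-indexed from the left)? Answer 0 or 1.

step 0: AAAddAAddAAdAAdddAdAA
step 1: ddAdAAAdAAAAAAdAAdAAd
step 2: AAdAAdAAAddddAAAAAAAd
step 3: AAAAAAAdAdAAAAdddddAA
step 4: ddddddAAdAAddAdAAAAAd
step 5: AAAAAAAAAAAdAdAAdddAd
step 6: AdddddddddAAdAAAdAAdA
step 7: AdAAAAAAAAAAAAdAAAAAA
step 8: AAAddddddddddAAAddddd
step 9: AdAdAAAAAAAAAAdAdAAAA
step 10: AAdAAddddddddAAdAAddd
step 11: AAAAAdAAAAAAAAAAAAdAA
step 12: ddddAAAddddddddddAAAd
step 13: AAAAAdAdAAAAAAAAAAdAd
step 14: AdddAAdAAddddddddAAdA
step 15: AdAAAAAAAdAAAAAAAAAAA

1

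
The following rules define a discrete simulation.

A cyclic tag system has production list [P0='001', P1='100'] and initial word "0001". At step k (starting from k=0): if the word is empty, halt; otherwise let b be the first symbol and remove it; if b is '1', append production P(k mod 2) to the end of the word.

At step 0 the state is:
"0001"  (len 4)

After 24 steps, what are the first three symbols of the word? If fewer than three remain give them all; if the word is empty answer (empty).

000

gen 0: "0001"  (len 4)
gen 1: "001"  (len 3)
gen 2: "01"  (len 2)
gen 3: "1"  (len 1)
gen 4: "100"  (len 3)
gen 5: "00001"  (len 5)
gen 6: "0001"  (len 4)
gen 7: "001"  (len 3)
gen 8: "01"  (len 2)
gen 9: "1"  (len 1)
gen 10: "100"  (len 3)
gen 11: "00001"  (len 5)
gen 12: "0001"  (len 4)
gen 13: "001"  (len 3)
gen 14: "01"  (len 2)
gen 15: "1"  (len 1)
gen 16: "100"  (len 3)
gen 17: "00001"  (len 5)
gen 18: "0001"  (len 4)
gen 19: "001"  (len 3)
gen 20: "01"  (len 2)
gen 21: "1"  (len 1)
gen 22: "100"  (len 3)
gen 23: "00001"  (len 5)
gen 24: "0001"  (len 4)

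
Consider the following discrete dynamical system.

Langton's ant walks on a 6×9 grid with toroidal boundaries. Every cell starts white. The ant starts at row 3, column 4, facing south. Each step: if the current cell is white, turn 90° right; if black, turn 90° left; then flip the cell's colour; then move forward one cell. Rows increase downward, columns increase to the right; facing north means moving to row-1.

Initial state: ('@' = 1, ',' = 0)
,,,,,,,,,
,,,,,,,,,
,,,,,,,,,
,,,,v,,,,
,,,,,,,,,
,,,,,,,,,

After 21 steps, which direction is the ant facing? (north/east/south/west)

[0] ,,,,,,,,,
,,,,,,,,,
,,,,,,,,,
,,,,v,,,,
,,,,,,,,,
,,,,,,,,,
[1] ,,,,,,,,,
,,,,,,,,,
,,,,,,,,,
,,,<@,,,,
,,,,,,,,,
,,,,,,,,,
[2] ,,,,,,,,,
,,,,,,,,,
,,,^,,,,,
,,,@@,,,,
,,,,,,,,,
,,,,,,,,,
[3] ,,,,,,,,,
,,,,,,,,,
,,,@>,,,,
,,,@@,,,,
,,,,,,,,,
,,,,,,,,,
[4] ,,,,,,,,,
,,,,,,,,,
,,,@@,,,,
,,,@v,,,,
,,,,,,,,,
,,,,,,,,,
[5] ,,,,,,,,,
,,,,,,,,,
,,,@@,,,,
,,,@,>,,,
,,,,,,,,,
,,,,,,,,,
[6] ,,,,,,,,,
,,,,,,,,,
,,,@@,,,,
,,,@,@,,,
,,,,,v,,,
,,,,,,,,,
[7] ,,,,,,,,,
,,,,,,,,,
,,,@@,,,,
,,,@,@,,,
,,,,<@,,,
,,,,,,,,,
[8] ,,,,,,,,,
,,,,,,,,,
,,,@@,,,,
,,,@^@,,,
,,,,@@,,,
,,,,,,,,,
[9] ,,,,,,,,,
,,,,,,,,,
,,,@@,,,,
,,,@@>,,,
,,,,@@,,,
,,,,,,,,,
[10] ,,,,,,,,,
,,,,,,,,,
,,,@@^,,,
,,,@@,,,,
,,,,@@,,,
,,,,,,,,,
[11] ,,,,,,,,,
,,,,,,,,,
,,,@@@>,,
,,,@@,,,,
,,,,@@,,,
,,,,,,,,,
[12] ,,,,,,,,,
,,,,,,,,,
,,,@@@@,,
,,,@@,v,,
,,,,@@,,,
,,,,,,,,,
[13] ,,,,,,,,,
,,,,,,,,,
,,,@@@@,,
,,,@@<@,,
,,,,@@,,,
,,,,,,,,,
[14] ,,,,,,,,,
,,,,,,,,,
,,,@@^@,,
,,,@@@@,,
,,,,@@,,,
,,,,,,,,,
[15] ,,,,,,,,,
,,,,,,,,,
,,,@<,@,,
,,,@@@@,,
,,,,@@,,,
,,,,,,,,,
[16] ,,,,,,,,,
,,,,,,,,,
,,,@,,@,,
,,,@v@@,,
,,,,@@,,,
,,,,,,,,,
[17] ,,,,,,,,,
,,,,,,,,,
,,,@,,@,,
,,,@,>@,,
,,,,@@,,,
,,,,,,,,,
[18] ,,,,,,,,,
,,,,,,,,,
,,,@,^@,,
,,,@,,@,,
,,,,@@,,,
,,,,,,,,,
[19] ,,,,,,,,,
,,,,,,,,,
,,,@,@>,,
,,,@,,@,,
,,,,@@,,,
,,,,,,,,,
[20] ,,,,,,,,,
,,,,,,^,,
,,,@,@,,,
,,,@,,@,,
,,,,@@,,,
,,,,,,,,,
[21] ,,,,,,,,,
,,,,,,@>,
,,,@,@,,,
,,,@,,@,,
,,,,@@,,,
,,,,,,,,,

east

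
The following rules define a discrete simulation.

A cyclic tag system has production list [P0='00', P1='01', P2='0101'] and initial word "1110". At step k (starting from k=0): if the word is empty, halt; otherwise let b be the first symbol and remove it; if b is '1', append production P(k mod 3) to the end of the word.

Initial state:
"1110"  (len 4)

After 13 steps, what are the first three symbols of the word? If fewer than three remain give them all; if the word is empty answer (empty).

k=0  "1110"  (len 4)
k=1  "11000"  (len 5)
k=2  "100001"  (len 6)
k=3  "000010101"  (len 9)
k=4  "00010101"  (len 8)
k=5  "0010101"  (len 7)
k=6  "010101"  (len 6)
k=7  "10101"  (len 5)
k=8  "010101"  (len 6)
k=9  "10101"  (len 5)
k=10  "010100"  (len 6)
k=11  "10100"  (len 5)
k=12  "01000101"  (len 8)
k=13  "1000101"  (len 7)

100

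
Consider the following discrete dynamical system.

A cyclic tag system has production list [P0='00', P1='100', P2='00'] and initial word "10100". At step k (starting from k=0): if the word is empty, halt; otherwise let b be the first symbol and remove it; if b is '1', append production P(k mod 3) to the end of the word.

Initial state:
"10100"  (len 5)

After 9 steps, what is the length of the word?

0

k=0  "10100"  (len 5)
k=1  "010000"  (len 6)
k=2  "10000"  (len 5)
k=3  "000000"  (len 6)
k=4  "00000"  (len 5)
k=5  "0000"  (len 4)
k=6  "000"  (len 3)
k=7  "00"  (len 2)
k=8  "0"  (len 1)
k=9  (halted — word empty)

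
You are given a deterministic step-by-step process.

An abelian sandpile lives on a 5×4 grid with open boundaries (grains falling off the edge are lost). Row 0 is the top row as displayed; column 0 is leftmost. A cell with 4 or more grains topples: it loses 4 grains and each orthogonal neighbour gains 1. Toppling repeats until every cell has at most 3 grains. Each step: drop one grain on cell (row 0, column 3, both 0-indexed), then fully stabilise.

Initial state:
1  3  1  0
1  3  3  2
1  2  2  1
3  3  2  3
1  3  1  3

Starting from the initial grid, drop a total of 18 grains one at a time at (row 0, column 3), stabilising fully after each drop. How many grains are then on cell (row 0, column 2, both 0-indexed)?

1

0) 1  3  1  0
1  3  3  2
1  2  2  1
3  3  2  3
1  3  1  3
1) 1  3  1  1
1  3  3  2
1  2  2  1
3  3  2  3
1  3  1  3
2) 1  3  1  2
1  3  3  2
1  2  2  1
3  3  2  3
1  3  1  3
3) 1  3  1  3
1  3  3  2
1  2  2  1
3  3  2  3
1  3  1  3
4) 1  3  2  0
1  3  3  3
1  2  2  1
3  3  2  3
1  3  1  3
5) 1  3  2  1
1  3  3  3
1  2  2  1
3  3  2  3
1  3  1  3
6) 1  3  2  2
1  3  3  3
1  2  2  1
3  3  2  3
1  3  1  3
7) 1  3  2  3
1  3  3  3
1  2  2  1
3  3  2  3
1  3  1  3
8) 2  1  1  2
2  1  2  1
1  3  3  2
3  3  2  3
1  3  1  3
9) 2  1  1  3
2  1  2  1
1  3  3  2
3  3  2  3
1  3  1  3
10) 2  1  2  0
2  1  2  2
1  3  3  2
3  3  2  3
1  3  1  3
11) 2  1  2  1
2  1  2  2
1  3  3  2
3  3  2  3
1  3  1  3
12) 2  1  2  2
2  1  2  2
1  3  3  2
3  3  2  3
1  3  1  3
13) 2  1  2  3
2  1  2  2
1  3  3  2
3  3  2  3
1  3  1  3
14) 2  1  3  0
2  1  2  3
1  3  3  2
3  3  2  3
1  3  1  3
15) 2  1  3  1
2  1  2  3
1  3  3  2
3  3  2  3
1  3  1  3
16) 2  1  3  2
2  1  2  3
1  3  3  2
3  3  2  3
1  3  1  3
17) 2  1  3  3
2  1  2  3
1  3  3  2
3  3  2  3
1  3  1  3
18) 2  2  1  2
2  3  1  2
3  1  3  1
0  3  2  2
3  1  0  1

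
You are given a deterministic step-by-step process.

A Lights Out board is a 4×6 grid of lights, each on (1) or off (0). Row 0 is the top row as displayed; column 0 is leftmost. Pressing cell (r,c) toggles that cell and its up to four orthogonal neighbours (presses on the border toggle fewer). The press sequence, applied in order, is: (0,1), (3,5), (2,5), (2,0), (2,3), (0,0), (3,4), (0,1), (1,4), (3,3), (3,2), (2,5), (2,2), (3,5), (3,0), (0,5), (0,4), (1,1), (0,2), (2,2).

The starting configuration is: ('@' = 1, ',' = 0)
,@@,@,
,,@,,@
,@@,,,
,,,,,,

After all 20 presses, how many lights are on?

[0] ,@@,@,
,,@,,@
,@@,,,
,,,,,,
[1] @,,,@,
,@@,,@
,@@,,,
,,,,,,
[2] @,,,@,
,@@,,@
,@@,,@
,,,,@@
[3] @,,,@,
,@@,,,
,@@,@,
,,,,@,
[4] @,,,@,
@@@,,,
@,@,@,
@,,,@,
[5] @,,,@,
@@@@,,
@,,@,,
@,,@@,
[6] ,@,,@,
,@@@,,
@,,@,,
@,,@@,
[7] ,@,,@,
,@@@,,
@,,@@,
@,,,,@
[8] @,@,@,
,,@@,,
@,,@@,
@,,,,@
[9] @,@,,,
,,@,@@
@,,@,,
@,,,,@
[10] @,@,,,
,,@,@@
@,,,,,
@,@@@@
[11] @,@,,,
,,@,@@
@,@,,,
@@,,@@
[12] @,@,,,
,,@,@,
@,@,@@
@@,,@,
[13] @,@,,,
,,,,@,
@@,@@@
@@@,@,
[14] @,@,,,
,,,,@,
@@,@@,
@@@,,@
[15] @,@,,,
,,,,@,
,@,@@,
,,@,,@
[16] @,@,@@
,,,,@@
,@,@@,
,,@,,@
[17] @,@@,,
,,,,,@
,@,@@,
,,@,,@
[18] @@@@,,
@@@,,@
,,,@@,
,,@,,@
[19] @,,,,,
@@,,,@
,,,@@,
,,@,,@
[20] @,,,,,
@@@,,@
,@@,@,
,,,,,@

9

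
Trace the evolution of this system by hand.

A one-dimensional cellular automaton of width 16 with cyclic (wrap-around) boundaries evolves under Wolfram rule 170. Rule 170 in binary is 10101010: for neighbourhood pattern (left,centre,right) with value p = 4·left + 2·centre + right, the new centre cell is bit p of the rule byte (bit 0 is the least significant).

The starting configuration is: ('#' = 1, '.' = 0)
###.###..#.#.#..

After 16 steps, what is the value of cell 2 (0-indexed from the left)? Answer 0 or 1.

1

k=0  ###.###..#.#.#..
k=1  ##.###..#.#.#..#
k=2  #.###..#.#.#..##
k=3  .###..#.#.#..###
k=4  ###..#.#.#..###.
k=5  ##..#.#.#..###.#
k=6  #..#.#.#..###.##
k=7  ..#.#.#..###.###
k=8  .#.#.#..###.###.
k=9  #.#.#..###.###..
k=10  .#.#..###.###..#
k=11  #.#..###.###..#.
k=12  .#..###.###..#.#
k=13  #..###.###..#.#.
k=14  ..###.###..#.#.#
k=15  .###.###..#.#.#.
k=16  ###.###..#.#.#..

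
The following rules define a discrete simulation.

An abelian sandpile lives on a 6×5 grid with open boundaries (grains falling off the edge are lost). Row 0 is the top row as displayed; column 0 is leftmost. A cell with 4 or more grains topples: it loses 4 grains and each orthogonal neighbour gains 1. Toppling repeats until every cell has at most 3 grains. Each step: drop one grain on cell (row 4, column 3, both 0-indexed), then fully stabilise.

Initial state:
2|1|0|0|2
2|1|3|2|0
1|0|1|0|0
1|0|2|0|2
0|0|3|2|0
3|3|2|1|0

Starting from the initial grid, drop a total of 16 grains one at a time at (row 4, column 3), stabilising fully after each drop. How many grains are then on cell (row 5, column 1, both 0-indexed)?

1

0) 2|1|0|0|2
2|1|3|2|0
1|0|1|0|0
1|0|2|0|2
0|0|3|2|0
3|3|2|1|0
1) 2|1|0|0|2
2|1|3|2|0
1|0|1|0|0
1|0|2|0|2
0|0|3|3|0
3|3|2|1|0
2) 2|1|0|0|2
2|1|3|2|0
1|0|1|0|0
1|0|3|1|2
0|1|0|1|1
3|3|3|2|0
3) 2|1|0|0|2
2|1|3|2|0
1|0|1|0|0
1|0|3|1|2
0|1|0|2|1
3|3|3|2|0
4) 2|1|0|0|2
2|1|3|2|0
1|0|1|0|0
1|0|3|1|2
0|1|0|3|1
3|3|3|2|0
5) 2|1|0|0|2
2|1|3|2|0
1|0|1|0|0
1|0|3|2|2
0|1|1|0|2
3|3|3|3|0
6) 2|1|0|0|2
2|1|3|2|0
1|0|1|0|0
1|0|3|2|2
0|1|1|1|2
3|3|3|3|0
7) 2|1|0|0|2
2|1|3|2|0
1|0|1|0|0
1|0|3|2|2
0|1|1|2|2
3|3|3|3|0
8) 2|1|0|0|2
2|1|3|2|0
1|0|1|0|0
1|0|3|2|2
0|1|1|3|2
3|3|3|3|0
9) 2|1|0|0|2
2|1|3|2|0
1|0|1|0|0
1|0|3|3|2
1|2|3|1|3
0|1|1|1|1
10) 2|1|0|0|2
2|1|3|2|0
1|0|1|0|0
1|0|3|3|2
1|2|3|2|3
0|1|1|1|1
11) 2|1|0|0|2
2|1|3|2|0
1|0|1|0|0
1|0|3|3|2
1|2|3|3|3
0|1|1|1|1
12) 2|1|0|0|2
2|1|3|2|0
1|0|2|1|1
1|1|1|2|0
1|3|1|3|1
0|1|2|2|2
13) 2|1|0|0|2
2|1|3|2|0
1|0|2|1|1
1|1|1|3|0
1|3|2|0|2
0|1|2|3|2
14) 2|1|0|0|2
2|1|3|2|0
1|0|2|1|1
1|1|1|3|0
1|3|2|1|2
0|1|2|3|2
15) 2|1|0|0|2
2|1|3|2|0
1|0|2|1|1
1|1|1|3|0
1|3|2|2|2
0|1|2|3|2
16) 2|1|0|0|2
2|1|3|2|0
1|0|2|1|1
1|1|1|3|0
1|3|2|3|2
0|1|2|3|2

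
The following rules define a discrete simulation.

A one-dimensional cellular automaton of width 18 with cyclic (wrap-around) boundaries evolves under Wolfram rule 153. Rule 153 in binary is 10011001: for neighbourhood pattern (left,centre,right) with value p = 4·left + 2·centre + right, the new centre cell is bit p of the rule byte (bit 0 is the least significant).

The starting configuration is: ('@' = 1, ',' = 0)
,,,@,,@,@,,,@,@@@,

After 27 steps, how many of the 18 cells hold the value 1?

10

gen 0: ,,,@,,@,@,,,@,@@@,
gen 1: @@,,@,,,,@@,,,@@,@
gen 2: @,@,,@@@,@,@@,@,,@
gen 3: ,,,@,@@,,,,@,,,@,@
gen 4: @@,,,@,@@@,,@@,,,,
gen 5: @,@@,,,@@,@,@,@@@,
gen 6: ,,@,@@,@,,,,,,@@,,
gen 7: @,,,@,,,@@@@@,@,@@
gen 8: ,@@,,@@,@@@@,,,,@@
gen 9: ,@,@,@,,@@@,@@@,@,
gen 10: ,,,,,,@,@@,,@@,,,@
gen 11: @@@@@,,,@,@,@,@@,,
gen 12: @@@@,@@,,,,,,,@,@,
gen 13: @@@,,@,@@@@@@,,,,,
gen 14: @@,@,,,@@@@@,@@@@,
gen 15: @,,,@@,@@@@,,@@@,,
gen 16: ,@@,@,,@@@,@,@@,@,
gen 17: ,@,,,@,@@,,,,@,,,@
gen 18: ,,@@,,,@,@@@,,@@,,
gen 19: @,@,@@,,,@@,@,@,@@
gen 20: ,,,,@,@@,@,,,,,,@@
gen 21: @@@,,,@,,,@@@@@,@,
gen 22: @@,@@,,@@,@@@@,,,,
gen 23: @,,@,@,@,,@@@,@@@,
gen 24: ,@,,,,,,@,@@,,@@,,
gen 25: ,,@@@@@,,,@,@,@,@@
gen 26: @,@@@@,@@,,,,,,,@,
gen 27: ,,@@@,,@,@@@@@@,,,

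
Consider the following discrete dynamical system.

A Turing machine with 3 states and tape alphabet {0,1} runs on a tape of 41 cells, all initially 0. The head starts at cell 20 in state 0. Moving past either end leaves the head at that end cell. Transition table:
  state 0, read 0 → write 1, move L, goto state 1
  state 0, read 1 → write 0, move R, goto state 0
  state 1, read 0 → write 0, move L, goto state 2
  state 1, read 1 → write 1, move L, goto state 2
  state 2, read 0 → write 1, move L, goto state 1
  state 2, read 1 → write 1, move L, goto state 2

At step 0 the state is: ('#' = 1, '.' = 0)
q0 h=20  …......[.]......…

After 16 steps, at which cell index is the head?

4

t=0: q0 h=20  …......[.]......…
t=1: q1 h=19  …......[.]#.....…
t=2: q2 h=18  …......[.].#....…
t=3: q1 h=17  …......[.]#.#...…
t=4: q2 h=16  …......[.].#.#..…
t=5: q1 h=15  …......[.]#.#.#.…
t=6: q2 h=14  …......[.].#.#.#…
t=7: q1 h=13  …......[.]#.#.#.…
t=8: q2 h=12  …......[.].#.#.#…
t=9: q1 h=11  …......[.]#.#.#.…
t=10: q2 h=10  …......[.].#.#.#…
t=11: q1 h= 9  …......[.]#.#.#.…
t=12: q2 h= 8  …......[.].#.#.#…
t=13: q1 h= 7  …......[.]#.#.#.…
t=14: q2 h= 6  |......[.].#.#.#…
t=15: q1 h= 5  |.....[.]#.#.#.…
t=16: q2 h= 4  |....[.].#.#.#…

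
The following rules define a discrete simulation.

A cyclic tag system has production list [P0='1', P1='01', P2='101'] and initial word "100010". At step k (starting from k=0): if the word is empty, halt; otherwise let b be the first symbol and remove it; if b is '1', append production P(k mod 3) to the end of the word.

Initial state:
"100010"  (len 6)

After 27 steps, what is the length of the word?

4

0) "100010"  (len 6)
1) "000101"  (len 6)
2) "00101"  (len 5)
3) "0101"  (len 4)
4) "101"  (len 3)
5) "0101"  (len 4)
6) "101"  (len 3)
7) "011"  (len 3)
8) "11"  (len 2)
9) "1101"  (len 4)
10) "1011"  (len 4)
11) "01101"  (len 5)
12) "1101"  (len 4)
13) "1011"  (len 4)
14) "01101"  (len 5)
15) "1101"  (len 4)
16) "1011"  (len 4)
17) "01101"  (len 5)
18) "1101"  (len 4)
19) "1011"  (len 4)
20) "01101"  (len 5)
21) "1101"  (len 4)
22) "1011"  (len 4)
23) "01101"  (len 5)
24) "1101"  (len 4)
25) "1011"  (len 4)
26) "01101"  (len 5)
27) "1101"  (len 4)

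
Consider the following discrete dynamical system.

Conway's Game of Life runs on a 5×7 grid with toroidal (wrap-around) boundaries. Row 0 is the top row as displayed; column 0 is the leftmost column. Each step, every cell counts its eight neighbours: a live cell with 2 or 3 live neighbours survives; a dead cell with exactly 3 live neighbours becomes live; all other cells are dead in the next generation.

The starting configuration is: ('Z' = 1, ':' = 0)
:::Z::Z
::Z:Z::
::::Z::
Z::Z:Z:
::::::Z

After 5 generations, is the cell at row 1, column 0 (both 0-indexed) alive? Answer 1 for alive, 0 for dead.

1

step 0: :::Z::Z
::Z:Z::
::::Z::
Z::Z:Z:
::::::Z
step 1: :::Z:Z:
::::ZZ:
::::ZZ:
::::ZZZ
Z:::ZZZ
step 2: :::Z:::
:::Z::Z
:::Z:::
Z::Z:::
Z::Z:::
step 3: ::ZZZ::
::ZZZ::
::ZZZ::
::ZZZ::
::ZZZ::
step 4: :Z:::Z:
:Z:::Z:
:Z:::Z:
:Z:::Z:
:Z:::Z:
step 5: ZZZ:ZZZ
ZZZ:ZZZ
ZZZ:ZZZ
ZZZ:ZZZ
ZZZ:ZZZ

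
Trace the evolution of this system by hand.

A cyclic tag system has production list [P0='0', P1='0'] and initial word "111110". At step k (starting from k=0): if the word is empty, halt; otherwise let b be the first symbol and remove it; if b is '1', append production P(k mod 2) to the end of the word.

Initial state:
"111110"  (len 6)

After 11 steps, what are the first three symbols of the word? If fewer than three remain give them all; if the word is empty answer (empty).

(empty)

k=0  "111110"  (len 6)
k=1  "111100"  (len 6)
k=2  "111000"  (len 6)
k=3  "110000"  (len 6)
k=4  "100000"  (len 6)
k=5  "000000"  (len 6)
k=6  "00000"  (len 5)
k=7  "0000"  (len 4)
k=8  "000"  (len 3)
k=9  "00"  (len 2)
k=10  "0"  (len 1)
k=11  (halted — word empty)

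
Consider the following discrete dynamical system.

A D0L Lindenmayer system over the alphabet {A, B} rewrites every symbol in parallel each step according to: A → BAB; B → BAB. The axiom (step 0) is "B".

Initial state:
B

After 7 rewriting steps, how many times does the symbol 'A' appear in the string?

729

t=0: B
t=1: BAB
t=2: BABBABBAB
t=3: BABBABBABBABBABBABBABBABBAB
t=4: BABBABBABBABBABBABBABBABBABBABBABBABBABBABBABBABBABBABBABBABBABBABBABBABBABBABBAB
t=5: BABBABBABBABBABBABBABBABBABBABBABBABBABBABBABBABBABBABBABB…BBABBABBABBABBABBABBABBABBABBABBABBABBABBABBABBABBABBABBAB  (len 243)
t=6: BABBABBABBABBABBABBABBABBABBABBABBABBABBABBABBABBABBABBABB…BBABBABBABBABBABBABBABBABBABBABBABBABBABBABBABBABBABBABBAB  (len 729)
t=7: BABBABBABBABBABBABBABBABBABBABBABBABBABBABBABBABBABBABBABB…BBABBABBABBABBABBABBABBABBABBABBABBABBABBABBABBABBABBABBAB  (len 2187)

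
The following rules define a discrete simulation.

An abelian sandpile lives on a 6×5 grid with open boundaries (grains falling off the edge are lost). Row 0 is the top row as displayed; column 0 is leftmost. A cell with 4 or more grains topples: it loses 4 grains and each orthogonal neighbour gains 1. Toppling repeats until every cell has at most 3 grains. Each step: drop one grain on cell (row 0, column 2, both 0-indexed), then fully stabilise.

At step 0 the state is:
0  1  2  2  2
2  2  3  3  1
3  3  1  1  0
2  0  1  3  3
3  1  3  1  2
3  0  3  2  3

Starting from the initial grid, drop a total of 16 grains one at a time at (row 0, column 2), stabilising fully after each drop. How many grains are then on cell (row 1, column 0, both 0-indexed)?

0) 0  1  2  2  2
2  2  3  3  1
3  3  1  1  0
2  0  1  3  3
3  1  3  1  2
3  0  3  2  3
1) 0  1  3  2  2
2  2  3  3  1
3  3  1  1  0
2  0  1  3  3
3  1  3  1  2
3  0  3  2  3
2) 0  2  2  0  3
2  3  1  1  2
3  3  2  2  0
2  0  1  3  3
3  1  3  1  2
3  0  3  2  3
3) 0  2  3  0  3
2  3  1  1  2
3  3  2  2  0
2  0  1  3  3
3  1  3  1  2
3  0  3  2  3
4) 0  3  0  1  3
2  3  2  1  2
3  3  2  2  0
2  0  1  3  3
3  1  3  1  2
3  0  3  2  3
5) 0  3  1  1  3
2  3  2  1  2
3  3  2  2  0
2  0  1  3  3
3  1  3  1  2
3  0  3  2  3
6) 0  3  2  1  3
2  3  2  1  2
3  3  2  2  0
2  0  1  3  3
3  1  3  1  2
3  0  3  2  3
7) 0  3  3  1  3
2  3  2  1  2
3  3  2  2  0
2  0  1  3  3
3  1  3  1  2
3  0  3  2  3
8) 2  1  2  2  3
0  3  1  2  2
1  2  0  3  0
3  1  2  3  3
3  1  3  1  2
3  0  3  2  3
9) 2  1  3  2  3
0  3  1  2  2
1  2  0  3  0
3  1  2  3  3
3  1  3  1  2
3  0  3  2  3
10) 2  2  0  3  3
0  3  2  2  2
1  2  0  3  0
3  1  2  3  3
3  1  3  1  2
3  0  3  2  3
11) 2  2  1  3  3
0  3  2  2  2
1  2  0  3  0
3  1  2  3  3
3  1  3  1  2
3  0  3  2  3
12) 2  2  2  3  3
0  3  2  2  2
1  2  0  3  0
3  1  2  3  3
3  1  3  1  2
3  0  3  2  3
13) 2  2  3  3  3
0  3  2  2  2
1  2  0  3  0
3  1  2  3  3
3  1  3  1  2
3  0  3  2  3
14) 2  3  1  1  0
0  3  3  3  3
1  2  0  3  0
3  1  2  3  3
3  1  3  1  2
3  0  3  2  3
15) 2  3  2  1  0
0  3  3  3  3
1  2  0  3  0
3  1  2  3  3
3  1  3  1  2
3  0  3  2  3
16) 2  3  3  1  0
0  3  3  3  3
1  2  0  3  0
3  1  2  3  3
3  1  3  1  2
3  0  3  2  3

0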